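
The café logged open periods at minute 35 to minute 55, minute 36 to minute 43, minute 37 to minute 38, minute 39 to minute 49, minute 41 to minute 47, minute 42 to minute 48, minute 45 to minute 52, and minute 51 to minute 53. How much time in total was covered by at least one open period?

20 minutes

Merged: minute 35 to minute 55.
Length: 20 minutes.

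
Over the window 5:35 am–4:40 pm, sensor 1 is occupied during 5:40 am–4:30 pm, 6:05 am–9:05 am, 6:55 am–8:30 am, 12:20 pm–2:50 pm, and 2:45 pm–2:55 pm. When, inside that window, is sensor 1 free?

5:35 am–5:40 am, 4:30 pm–4:40 pm

After merging, the occupied span is 5:40 am–4:30 pm.
Uncovered inside 5:35 am–4:40 pm: 5:35 am–5:40 am, 4:30 pm–4:40 pm.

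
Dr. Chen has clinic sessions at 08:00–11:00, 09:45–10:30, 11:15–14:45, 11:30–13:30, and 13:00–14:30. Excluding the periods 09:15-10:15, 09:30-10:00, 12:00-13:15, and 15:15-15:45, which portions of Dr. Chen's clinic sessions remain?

A, merged: 08:00–11:00, 11:15–14:45.
B, merged: 09:15–10:15, 12:00–13:15, 15:15–15:45.
08:00–11:00 with B removed leaves 08:00–09:15, 10:15–11:00.
11:15–14:45 with B removed leaves 11:15–12:00, 13:15–14:45.

08:00–09:15, 10:15–11:00, 11:15–12:00, 13:15–14:45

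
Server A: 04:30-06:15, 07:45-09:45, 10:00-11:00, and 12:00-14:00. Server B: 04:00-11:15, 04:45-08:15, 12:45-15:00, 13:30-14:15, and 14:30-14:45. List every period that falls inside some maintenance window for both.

Second set merges to 04:00-11:15, 12:45-15:00.
04:30-06:15 meets the second set on 04:30-06:15.
07:45-09:45 meets the second set on 07:45-09:45.
10:00-11:00 meets the second set on 10:00-11:00.
12:00-14:00 meets the second set on 12:45-14:00.

04:30-06:15, 07:45-09:45, 10:00-11:00, 12:45-14:00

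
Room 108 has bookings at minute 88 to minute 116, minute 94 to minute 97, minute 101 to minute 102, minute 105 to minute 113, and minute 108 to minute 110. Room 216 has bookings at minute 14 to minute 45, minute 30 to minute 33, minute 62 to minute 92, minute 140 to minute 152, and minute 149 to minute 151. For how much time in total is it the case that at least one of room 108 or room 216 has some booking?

97 minutes

Merge the first list: minute 88 to minute 116.
Merge the second list: minute 14 to minute 45, minute 62 to minute 92, minute 140 to minute 152.
A ∪ B = minute 14 to minute 45, minute 62 to minute 116, minute 140 to minute 152.
Total: 31 minutes + 54 minutes + 12 minutes = 97 minutes.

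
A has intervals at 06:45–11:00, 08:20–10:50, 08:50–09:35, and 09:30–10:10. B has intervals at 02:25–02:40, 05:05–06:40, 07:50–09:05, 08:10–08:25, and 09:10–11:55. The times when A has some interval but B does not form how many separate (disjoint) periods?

Merge the first list: 06:45–11:00.
Merge the second list: 02:25–02:40, 05:05–06:40, 07:50–09:05, 09:10–11:55.
A \ B = 06:45–07:50, 09:05–09:10.
That is 2 disjoint pieces.

2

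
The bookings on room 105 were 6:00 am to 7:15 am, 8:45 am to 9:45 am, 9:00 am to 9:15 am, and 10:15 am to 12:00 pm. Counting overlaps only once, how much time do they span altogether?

4 h

Merged: 6:00 am–7:15 am, 8:45 am–9:45 am, 10:15 am–12:00 pm.
Lengths: 1 h 15 min + 1 h + 1 h 45 min = 4 h.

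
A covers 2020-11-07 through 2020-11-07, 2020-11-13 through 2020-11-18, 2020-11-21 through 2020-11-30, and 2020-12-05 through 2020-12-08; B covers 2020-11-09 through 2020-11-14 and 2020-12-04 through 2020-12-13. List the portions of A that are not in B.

2020-11-07 through 2020-11-07, 2020-11-15 through 2020-11-18, 2020-11-21 through 2020-11-30

2020-11-07 through 2020-11-07 is untouched.
2020-11-13 through 2020-11-18 with B removed leaves 2020-11-15 through 2020-11-18.
2020-11-21 through 2020-11-30 is untouched.
2020-12-05 through 2020-12-08 lies entirely inside B → drops out.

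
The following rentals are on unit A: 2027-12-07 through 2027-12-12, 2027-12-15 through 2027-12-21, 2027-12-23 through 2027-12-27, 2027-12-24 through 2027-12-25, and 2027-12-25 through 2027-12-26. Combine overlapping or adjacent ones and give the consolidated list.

2027-12-15 through 2027-12-21 is disjoint → start new block.
2027-12-23 through 2027-12-27 is disjoint → start new block.
2027-12-24 through 2027-12-25 overlaps/touches 2027-12-23 through 2027-12-27 → extend to 2027-12-23 through 2027-12-27.
2027-12-25 through 2027-12-26 overlaps/touches 2027-12-23 through 2027-12-27 → extend to 2027-12-23 through 2027-12-27.

2027-12-07 through 2027-12-12, 2027-12-15 through 2027-12-21, 2027-12-23 through 2027-12-27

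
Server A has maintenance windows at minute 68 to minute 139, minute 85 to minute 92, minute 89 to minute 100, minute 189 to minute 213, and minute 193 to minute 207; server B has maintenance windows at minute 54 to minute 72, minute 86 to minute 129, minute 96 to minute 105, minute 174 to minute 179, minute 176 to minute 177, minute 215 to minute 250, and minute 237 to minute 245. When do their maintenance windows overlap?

minute 68 to minute 72, minute 86 to minute 129

Merge the first list: minute 68 to minute 139, minute 189 to minute 213.
Merge the second list: minute 54 to minute 72, minute 86 to minute 129, minute 174 to minute 179, minute 215 to minute 250.
minute 68 to minute 139 meets the second set on minute 68 to minute 72, minute 86 to minute 129.
minute 189 to minute 213: no overlap with the second set.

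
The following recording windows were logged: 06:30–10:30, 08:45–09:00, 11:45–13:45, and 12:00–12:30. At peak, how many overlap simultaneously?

Sweep endpoints in order; track running count of active intervals.
Peak of 2 reached at 08:45.

2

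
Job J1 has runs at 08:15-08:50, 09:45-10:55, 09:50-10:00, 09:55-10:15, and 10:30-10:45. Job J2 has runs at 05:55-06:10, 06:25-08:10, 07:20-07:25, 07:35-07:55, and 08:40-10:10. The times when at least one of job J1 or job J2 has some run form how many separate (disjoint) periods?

3

First set merges to 08:15–08:50, 09:45–10:55.
Second set merges to 05:55–06:10, 06:25–08:10, 08:40–10:10.
A ∪ B = 05:55–06:10, 06:25–08:10, 08:15–10:55.
That is 3 disjoint pieces.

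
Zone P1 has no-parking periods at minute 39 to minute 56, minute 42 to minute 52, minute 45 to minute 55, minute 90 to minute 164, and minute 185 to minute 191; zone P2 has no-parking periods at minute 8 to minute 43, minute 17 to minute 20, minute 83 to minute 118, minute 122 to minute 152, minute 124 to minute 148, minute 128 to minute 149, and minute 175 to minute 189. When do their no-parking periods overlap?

minute 39 to minute 43, minute 90 to minute 118, minute 122 to minute 152, minute 185 to minute 189

A, merged: minute 39 to minute 56, minute 90 to minute 164, minute 185 to minute 191.
B, merged: minute 8 to minute 43, minute 83 to minute 118, minute 122 to minute 152, minute 175 to minute 189.
minute 39 to minute 56 overlaps B on minute 39 to minute 43.
minute 90 to minute 164 overlaps B on minute 90 to minute 118, minute 122 to minute 152.
minute 185 to minute 191 overlaps B on minute 185 to minute 189.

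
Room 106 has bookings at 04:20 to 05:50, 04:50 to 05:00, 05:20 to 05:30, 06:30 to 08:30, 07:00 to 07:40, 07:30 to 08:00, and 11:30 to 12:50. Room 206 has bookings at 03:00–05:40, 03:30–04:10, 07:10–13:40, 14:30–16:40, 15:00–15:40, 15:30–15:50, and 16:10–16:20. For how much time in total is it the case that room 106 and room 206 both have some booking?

Merge the first list: 04:20-05:50, 06:30-08:30, 11:30-12:50.
Merge the second list: 03:00-05:40, 07:10-13:40, 14:30-16:40.
A ∩ B = 04:20-05:40, 07:10-08:30, 11:30-12:50.
Total: 1 h 20 min + 1 h 20 min + 1 h 20 min = 4 h.

4 h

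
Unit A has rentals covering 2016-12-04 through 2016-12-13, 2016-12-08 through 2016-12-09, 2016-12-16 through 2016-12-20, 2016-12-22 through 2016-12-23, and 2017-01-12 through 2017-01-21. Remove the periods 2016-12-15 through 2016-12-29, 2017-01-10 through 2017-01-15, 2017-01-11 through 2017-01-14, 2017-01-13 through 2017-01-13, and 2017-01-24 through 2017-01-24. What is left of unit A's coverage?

A, merged: 2016-12-04 through 2016-12-13, 2016-12-16 through 2016-12-20, 2016-12-22 through 2016-12-23, 2017-01-12 through 2017-01-21.
B, merged: 2016-12-15 through 2016-12-29, 2017-01-10 through 2017-01-15, 2017-01-24 through 2017-01-24.
2016-12-04 through 2016-12-13: nothing removed.
2016-12-16 through 2016-12-20: entirely removed.
2016-12-22 through 2016-12-23: entirely removed.
2017-01-12 through 2017-01-21 \ B = 2017-01-16 through 2017-01-21.

2016-12-04 through 2016-12-13, 2017-01-16 through 2017-01-21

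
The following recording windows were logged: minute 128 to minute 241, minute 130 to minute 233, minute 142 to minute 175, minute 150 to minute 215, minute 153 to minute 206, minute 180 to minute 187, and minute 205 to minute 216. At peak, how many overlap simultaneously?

5

Walk the sorted start/end points keeping a running depth.
The depth first hits 5 at minute 153.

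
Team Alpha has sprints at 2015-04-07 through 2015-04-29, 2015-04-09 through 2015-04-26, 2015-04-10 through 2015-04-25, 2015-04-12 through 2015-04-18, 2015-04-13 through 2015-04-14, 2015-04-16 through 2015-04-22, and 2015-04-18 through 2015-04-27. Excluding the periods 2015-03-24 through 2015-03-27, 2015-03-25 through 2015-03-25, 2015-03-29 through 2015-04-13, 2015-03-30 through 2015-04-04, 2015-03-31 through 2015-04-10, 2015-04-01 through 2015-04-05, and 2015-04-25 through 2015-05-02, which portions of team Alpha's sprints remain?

2015-04-14 through 2015-04-24

Merge the first list: 2015-04-07 through 2015-04-29.
Merge the second list: 2015-03-24 through 2015-03-27, 2015-03-29 through 2015-04-13, 2015-04-25 through 2015-05-02.
2015-04-07 through 2015-04-29 minus B → 2015-04-14 through 2015-04-24.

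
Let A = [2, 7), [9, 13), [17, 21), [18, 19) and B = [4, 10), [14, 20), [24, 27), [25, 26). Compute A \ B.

[2, 4) ∪ [10, 13) ∪ [20, 21)

A, merged: [2, 7), [9, 13), [17, 21).
B, merged: [4, 10), [14, 20), [24, 27).
[2, 7) with B removed leaves [2, 4).
[9, 13) with B removed leaves [10, 13).
[17, 21) with B removed leaves [20, 21).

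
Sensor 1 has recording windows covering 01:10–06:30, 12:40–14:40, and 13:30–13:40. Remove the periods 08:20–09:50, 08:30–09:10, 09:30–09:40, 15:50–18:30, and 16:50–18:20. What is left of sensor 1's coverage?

First set merges to 01:10–06:30, 12:40–14:40.
Second set merges to 08:20–09:50, 15:50–18:30.
01:10–06:30 is untouched.
12:40–14:40 is untouched.

01:10–06:30, 12:40–14:40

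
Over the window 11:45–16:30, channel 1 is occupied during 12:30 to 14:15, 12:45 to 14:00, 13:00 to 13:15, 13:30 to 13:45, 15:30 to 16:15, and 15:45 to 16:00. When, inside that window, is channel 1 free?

After merging, the occupied span is 12:30–14:15, 15:30–16:15.
Uncovered inside 11:45–16:30: 11:45–12:30, 14:15–15:30, 16:15–16:30.

11:45–12:30, 14:15–15:30, 16:15–16:30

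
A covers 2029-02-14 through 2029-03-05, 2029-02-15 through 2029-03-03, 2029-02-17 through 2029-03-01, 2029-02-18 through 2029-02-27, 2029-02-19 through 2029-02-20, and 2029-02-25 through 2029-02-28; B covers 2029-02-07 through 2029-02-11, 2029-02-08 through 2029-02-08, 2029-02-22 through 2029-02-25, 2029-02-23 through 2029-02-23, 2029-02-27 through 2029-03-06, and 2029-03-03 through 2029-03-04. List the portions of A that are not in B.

Merge the first list: 2029-02-14 through 2029-03-05.
Merge the second list: 2029-02-07 through 2029-02-11, 2029-02-22 through 2029-02-25, 2029-02-27 through 2029-03-06.
2029-02-14 through 2029-03-05 with B removed leaves 2029-02-14 through 2029-02-21, 2029-02-26 through 2029-02-26.

2029-02-14 through 2029-02-21, 2029-02-26 through 2029-02-26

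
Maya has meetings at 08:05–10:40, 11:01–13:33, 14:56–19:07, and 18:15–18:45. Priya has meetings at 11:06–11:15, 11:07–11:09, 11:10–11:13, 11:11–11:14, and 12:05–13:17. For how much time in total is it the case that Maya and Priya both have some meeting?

1 h 21 min

Merge the first list: 08:05–10:40, 11:01–13:33, 14:56–19:07.
Merge the second list: 11:06–11:15, 12:05–13:17.
A ∩ B = 11:06–11:15, 12:05–13:17.
Total: 9 min + 1 h 12 min = 1 h 21 min.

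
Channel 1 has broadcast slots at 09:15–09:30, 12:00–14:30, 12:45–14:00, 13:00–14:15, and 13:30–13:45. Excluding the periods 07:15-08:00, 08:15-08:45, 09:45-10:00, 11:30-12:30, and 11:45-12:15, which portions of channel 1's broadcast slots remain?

A, merged: 09:15–09:30, 12:00–14:30.
B, merged: 07:15–08:00, 08:15–08:45, 09:45–10:00, 11:30–12:30.
09:15–09:30 is untouched.
12:00–14:30 with B removed leaves 12:30–14:30.

09:15–09:30, 12:30–14:30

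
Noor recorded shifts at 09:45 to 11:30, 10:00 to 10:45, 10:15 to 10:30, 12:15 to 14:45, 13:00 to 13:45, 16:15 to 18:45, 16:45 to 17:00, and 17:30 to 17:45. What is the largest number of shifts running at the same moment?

Sweep endpoints in order; track running count of active intervals.
Peak of 3 reached at 10:15.

3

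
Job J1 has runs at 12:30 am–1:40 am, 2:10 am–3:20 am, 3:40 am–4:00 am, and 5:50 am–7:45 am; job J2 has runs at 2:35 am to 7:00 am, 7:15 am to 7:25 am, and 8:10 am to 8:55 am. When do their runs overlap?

2:35 am–3:20 am, 3:40 am–4:00 am, 5:50 am–7:00 am, 7:15 am–7:25 am

12:30 am–1:40 am meets no B interval.
2:10 am–3:20 am ∩ B → 2:35 am–3:20 am.
3:40 am–4:00 am ∩ B → 3:40 am–4:00 am.
5:50 am–7:45 am ∩ B → 5:50 am–7:00 am, 7:15 am–7:25 am.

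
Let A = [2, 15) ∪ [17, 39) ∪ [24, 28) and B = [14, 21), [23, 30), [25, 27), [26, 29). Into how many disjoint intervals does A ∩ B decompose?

A, merged: [2, 15), [17, 39).
B, merged: [14, 21), [23, 30).
A ∩ B = [14, 15), [17, 21), [23, 30).
That is 3 disjoint pieces.

3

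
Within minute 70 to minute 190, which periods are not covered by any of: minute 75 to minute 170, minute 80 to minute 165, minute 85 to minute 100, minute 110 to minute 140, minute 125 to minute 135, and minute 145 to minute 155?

minute 70 to minute 75, minute 170 to minute 190

Covered (merged): minute 75 to minute 170.
Complement within minute 70 to minute 190: minute 70 to minute 75, minute 170 to minute 190.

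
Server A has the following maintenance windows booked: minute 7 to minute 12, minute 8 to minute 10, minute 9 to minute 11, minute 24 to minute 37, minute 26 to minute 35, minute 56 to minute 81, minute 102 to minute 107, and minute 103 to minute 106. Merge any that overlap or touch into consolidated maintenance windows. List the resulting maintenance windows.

minute 7 to minute 12, minute 24 to minute 37, minute 56 to minute 81, minute 102 to minute 107

minute 8 to minute 10 overlaps/touches minute 7 to minute 12 → extend to minute 7 to minute 12.
minute 9 to minute 11 overlaps/touches minute 7 to minute 12 → extend to minute 7 to minute 12.
minute 24 to minute 37 is disjoint → start new block.
minute 26 to minute 35 overlaps/touches minute 24 to minute 37 → extend to minute 24 to minute 37.
minute 56 to minute 81 is disjoint → start new block.
minute 102 to minute 107 is disjoint → start new block.
minute 103 to minute 106 overlaps/touches minute 102 to minute 107 → extend to minute 102 to minute 107.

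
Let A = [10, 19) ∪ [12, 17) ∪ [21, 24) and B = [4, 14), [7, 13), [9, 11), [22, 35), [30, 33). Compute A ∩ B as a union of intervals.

Merge the first list: [10, 19), [21, 24).
Merge the second list: [4, 14), [22, 35).
[10, 19) overlaps B on [10, 14).
[21, 24) overlaps B on [22, 24).

[10, 14) ∪ [22, 24)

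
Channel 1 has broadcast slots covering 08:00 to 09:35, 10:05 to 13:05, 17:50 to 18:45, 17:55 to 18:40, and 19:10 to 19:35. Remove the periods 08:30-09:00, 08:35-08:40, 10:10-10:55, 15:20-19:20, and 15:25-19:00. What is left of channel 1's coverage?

08:00–08:30, 09:00–09:35, 10:05–10:10, 10:55–13:05, 19:20–19:35

Merge the first list: 08:00–09:35, 10:05–13:05, 17:50–18:45, 19:10–19:35.
Merge the second list: 08:30–09:00, 10:10–10:55, 15:20–19:20.
08:00–09:35 minus B → 08:00–08:30, 09:00–09:35.
10:05–13:05 minus B → 10:05–10:10, 10:55–13:05.
17:50–18:45: fully covered by B → removed.
19:10–19:35 minus B → 19:20–19:35.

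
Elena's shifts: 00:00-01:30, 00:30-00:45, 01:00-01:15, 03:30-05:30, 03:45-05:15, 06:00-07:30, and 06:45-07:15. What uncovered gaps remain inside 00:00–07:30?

01:30-03:30, 05:30-06:00

The merged coverage is 00:00-01:30, 03:30-05:30, 06:00-07:30.
Uncovered inside 00:00-07:30: 01:30-03:30, 05:30-06:00.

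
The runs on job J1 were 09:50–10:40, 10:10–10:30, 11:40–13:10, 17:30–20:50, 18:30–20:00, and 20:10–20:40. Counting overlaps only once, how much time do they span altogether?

Merged: 09:50–10:40, 11:40–13:10, 17:30–20:50.
Lengths: 50 min + 1 h 30 min + 3 h 20 min = 5 h 40 min.

5 h 40 min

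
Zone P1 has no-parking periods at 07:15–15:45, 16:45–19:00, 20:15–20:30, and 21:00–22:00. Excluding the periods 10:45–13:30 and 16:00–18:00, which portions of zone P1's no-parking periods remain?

07:15-15:45 minus B → 07:15-10:45, 13:30-15:45.
16:45-19:00 minus B → 18:00-19:00.
20:15-20:30: no B overlap → unchanged.
21:00-22:00: no B overlap → unchanged.

07:15-10:45, 13:30-15:45, 18:00-19:00, 20:15-20:30, 21:00-22:00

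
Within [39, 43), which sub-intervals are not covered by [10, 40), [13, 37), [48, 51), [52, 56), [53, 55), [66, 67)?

[40, 43)

The merged coverage is [10, 40), [48, 51), [52, 56), [66, 67).
Uncovered inside [39, 43): [40, 43).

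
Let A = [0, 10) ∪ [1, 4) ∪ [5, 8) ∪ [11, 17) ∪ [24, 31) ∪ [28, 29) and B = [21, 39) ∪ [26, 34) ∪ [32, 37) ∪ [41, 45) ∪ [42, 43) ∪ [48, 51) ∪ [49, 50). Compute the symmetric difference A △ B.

[0, 10) ∪ [11, 17) ∪ [21, 24) ∪ [31, 39) ∪ [41, 45) ∪ [48, 51)

First set merges to [0, 10), [11, 17), [24, 31).
Second set merges to [21, 39), [41, 45), [48, 51).
A \ B = [0, 10), [11, 17).
B \ A = [21, 24), [31, 39), [41, 45), [48, 51).
Union of the two gives the symmetric difference.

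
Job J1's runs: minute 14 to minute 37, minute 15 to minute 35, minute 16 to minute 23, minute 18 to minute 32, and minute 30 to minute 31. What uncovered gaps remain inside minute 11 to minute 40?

minute 11 to minute 14, minute 37 to minute 40

After merging, the occupied span is minute 14 to minute 37.
Complement within minute 11 to minute 40: minute 11 to minute 14, minute 37 to minute 40.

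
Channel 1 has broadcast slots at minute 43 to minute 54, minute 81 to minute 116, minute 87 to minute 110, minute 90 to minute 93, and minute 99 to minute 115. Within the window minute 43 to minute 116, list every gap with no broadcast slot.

minute 54 to minute 81

The merged coverage is minute 43 to minute 54, minute 81 to minute 116.
Uncovered inside minute 43 to minute 116: minute 54 to minute 81.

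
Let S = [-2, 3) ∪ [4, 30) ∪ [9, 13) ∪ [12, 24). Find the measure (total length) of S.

Merged: [-2, 3), [4, 30).
Lengths: 5 + 26 = 31.

31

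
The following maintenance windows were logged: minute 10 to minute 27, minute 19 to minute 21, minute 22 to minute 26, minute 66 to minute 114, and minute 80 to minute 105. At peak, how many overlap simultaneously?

2

At minute 19, 2 of the intervals are simultaneously active.
No point has more.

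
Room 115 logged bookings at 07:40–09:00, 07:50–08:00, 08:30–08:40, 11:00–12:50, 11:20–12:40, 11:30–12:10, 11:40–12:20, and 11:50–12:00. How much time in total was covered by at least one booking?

3 h 10 min

Merged: 07:40–09:00, 11:00–12:50.
Lengths: 1 h 20 min + 1 h 50 min = 3 h 10 min.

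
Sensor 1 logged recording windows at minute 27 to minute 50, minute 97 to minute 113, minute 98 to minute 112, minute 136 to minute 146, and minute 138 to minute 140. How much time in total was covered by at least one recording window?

Merged: minute 27 to minute 50, minute 97 to minute 113, minute 136 to minute 146.
Lengths: 23 minutes + 16 minutes + 10 minutes = 49 minutes.

49 minutes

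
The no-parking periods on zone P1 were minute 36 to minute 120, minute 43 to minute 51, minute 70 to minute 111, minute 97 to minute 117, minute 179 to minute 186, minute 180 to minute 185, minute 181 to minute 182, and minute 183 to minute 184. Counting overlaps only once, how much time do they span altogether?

91 minutes

Merged: minute 36 to minute 120, minute 179 to minute 186.
Lengths: 84 minutes + 7 minutes = 91 minutes.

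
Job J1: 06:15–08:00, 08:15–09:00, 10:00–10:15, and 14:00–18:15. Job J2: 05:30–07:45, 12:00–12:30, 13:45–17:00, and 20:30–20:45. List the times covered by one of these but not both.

Only in the first: 07:45-08:00, 08:15-09:00, 10:00-10:15, 17:00-18:15.
Only in the second: 05:30-06:15, 12:00-12:30, 13:45-14:00, 20:30-20:45.
Together these are the periods covered by exactly one.

05:30-06:15, 07:45-08:00, 08:15-09:00, 10:00-10:15, 12:00-12:30, 13:45-14:00, 17:00-18:15, 20:30-20:45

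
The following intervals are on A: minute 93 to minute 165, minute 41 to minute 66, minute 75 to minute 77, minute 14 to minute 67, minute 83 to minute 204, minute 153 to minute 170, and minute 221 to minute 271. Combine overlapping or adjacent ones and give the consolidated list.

Sort by start: minute 14 to minute 67, minute 41 to minute 66, minute 75 to minute 77, minute 83 to minute 204, minute 93 to minute 165, minute 153 to minute 170, minute 221 to minute 271.
minute 41 to minute 66 overlaps/touches minute 14 to minute 67 → extend to minute 14 to minute 67.
minute 75 to minute 77 is disjoint → start new block.
minute 83 to minute 204 is disjoint → start new block.
minute 93 to minute 165 overlaps/touches minute 83 to minute 204 → extend to minute 83 to minute 204.
minute 153 to minute 170 overlaps/touches minute 83 to minute 204 → extend to minute 83 to minute 204.
minute 221 to minute 271 is disjoint → start new block.

minute 14 to minute 67, minute 75 to minute 77, minute 83 to minute 204, minute 221 to minute 271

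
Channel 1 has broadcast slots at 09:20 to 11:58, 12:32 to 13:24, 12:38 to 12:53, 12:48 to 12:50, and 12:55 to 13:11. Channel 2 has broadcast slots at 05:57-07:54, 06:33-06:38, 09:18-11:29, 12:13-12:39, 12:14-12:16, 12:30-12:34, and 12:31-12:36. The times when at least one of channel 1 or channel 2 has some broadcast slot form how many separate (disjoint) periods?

A, merged: 09:20–11:58, 12:32–13:24.
B, merged: 05:57–07:54, 09:18–11:29, 12:13–12:39.
A ∪ B = 05:57–07:54, 09:18–11:58, 12:13–13:24.
That is 3 disjoint pieces.

3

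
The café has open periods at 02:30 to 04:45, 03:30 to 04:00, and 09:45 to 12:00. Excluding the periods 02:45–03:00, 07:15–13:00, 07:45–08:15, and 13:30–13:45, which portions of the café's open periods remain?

02:30–02:45, 03:00–04:45

First set merges to 02:30–04:45, 09:45–12:00.
Second set merges to 02:45–03:00, 07:15–13:00, 13:30–13:45.
02:30–04:45 \ B = 02:30–02:45, 03:00–04:45.
09:45–12:00: entirely removed.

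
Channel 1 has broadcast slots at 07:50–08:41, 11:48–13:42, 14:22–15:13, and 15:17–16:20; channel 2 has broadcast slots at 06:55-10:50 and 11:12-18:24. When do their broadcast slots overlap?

07:50–08:41 meets the second set on 07:50–08:41.
11:48–13:42 meets the second set on 11:48–13:42.
14:22–15:13 meets the second set on 14:22–15:13.
15:17–16:20 meets the second set on 15:17–16:20.

07:50–08:41, 11:48–13:42, 14:22–15:13, 15:17–16:20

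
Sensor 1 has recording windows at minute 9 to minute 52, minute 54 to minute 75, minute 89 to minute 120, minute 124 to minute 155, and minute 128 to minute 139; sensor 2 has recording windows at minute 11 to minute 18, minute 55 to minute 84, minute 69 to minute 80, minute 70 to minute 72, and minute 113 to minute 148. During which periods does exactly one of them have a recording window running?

A, merged: minute 9 to minute 52, minute 54 to minute 75, minute 89 to minute 120, minute 124 to minute 155.
B, merged: minute 11 to minute 18, minute 55 to minute 84, minute 113 to minute 148.
Only in the first: minute 9 to minute 11, minute 18 to minute 52, minute 54 to minute 55, minute 89 to minute 113, minute 148 to minute 155.
Only in the second: minute 75 to minute 84, minute 120 to minute 124.
Together these are the periods covered by exactly one.

minute 9 to minute 11, minute 18 to minute 52, minute 54 to minute 55, minute 75 to minute 84, minute 89 to minute 113, minute 120 to minute 124, minute 148 to minute 155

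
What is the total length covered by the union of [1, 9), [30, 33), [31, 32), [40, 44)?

15

Merged: [1, 9), [30, 33), [40, 44).
Lengths: 8 + 3 + 4 = 15.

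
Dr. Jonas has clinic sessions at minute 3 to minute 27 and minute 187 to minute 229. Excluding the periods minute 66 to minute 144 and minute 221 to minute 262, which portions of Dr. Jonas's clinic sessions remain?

minute 3 to minute 27: nothing removed.
minute 187 to minute 229 \ B = minute 187 to minute 221.

minute 3 to minute 27, minute 187 to minute 221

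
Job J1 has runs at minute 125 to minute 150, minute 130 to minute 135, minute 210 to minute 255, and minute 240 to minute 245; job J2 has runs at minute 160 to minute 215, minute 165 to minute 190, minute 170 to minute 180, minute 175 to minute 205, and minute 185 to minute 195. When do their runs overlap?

minute 210 to minute 215

A, merged: minute 125 to minute 150, minute 210 to minute 255.
B, merged: minute 160 to minute 215.
minute 125 to minute 150 falls entirely outside B.
minute 210 to minute 255 overlaps B on minute 210 to minute 215.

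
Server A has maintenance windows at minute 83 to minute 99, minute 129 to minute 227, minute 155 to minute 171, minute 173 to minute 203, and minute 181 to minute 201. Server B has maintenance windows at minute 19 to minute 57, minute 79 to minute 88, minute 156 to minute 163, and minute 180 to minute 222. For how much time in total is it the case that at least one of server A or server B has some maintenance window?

156 minutes

Merge the first list: minute 83 to minute 99, minute 129 to minute 227.
A ∪ B = minute 19 to minute 57, minute 79 to minute 99, minute 129 to minute 227.
Total: 38 minutes + 20 minutes + 98 minutes = 156 minutes.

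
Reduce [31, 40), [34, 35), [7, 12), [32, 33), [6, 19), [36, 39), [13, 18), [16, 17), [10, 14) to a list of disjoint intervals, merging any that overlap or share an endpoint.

[6, 19) ∪ [31, 40)

Sort by start: [6, 19), [7, 12), [10, 14), [13, 18), [16, 17), [31, 40), [32, 33), [34, 35), [36, 39).
[7, 12) overlaps/touches [6, 19) → extend to [6, 19).
[10, 14) overlaps/touches [6, 19) → extend to [6, 19).
[13, 18) overlaps/touches [6, 19) → extend to [6, 19).
[16, 17) overlaps/touches [6, 19) → extend to [6, 19).
[31, 40) is disjoint → start new block.
[32, 33) overlaps/touches [31, 40) → extend to [31, 40).
[34, 35) overlaps/touches [31, 40) → extend to [31, 40).
[36, 39) overlaps/touches [31, 40) → extend to [31, 40).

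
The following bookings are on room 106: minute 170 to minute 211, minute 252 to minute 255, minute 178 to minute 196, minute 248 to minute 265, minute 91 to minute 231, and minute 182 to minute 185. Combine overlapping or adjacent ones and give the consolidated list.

Sort by start: minute 91 to minute 231, minute 170 to minute 211, minute 178 to minute 196, minute 182 to minute 185, minute 248 to minute 265, minute 252 to minute 255.
minute 170 to minute 211 overlaps/touches minute 91 to minute 231 → extend to minute 91 to minute 231.
minute 178 to minute 196 overlaps/touches minute 91 to minute 231 → extend to minute 91 to minute 231.
minute 182 to minute 185 overlaps/touches minute 91 to minute 231 → extend to minute 91 to minute 231.
minute 248 to minute 265 is disjoint → start new block.
minute 252 to minute 255 overlaps/touches minute 248 to minute 265 → extend to minute 248 to minute 265.

minute 91 to minute 231, minute 248 to minute 265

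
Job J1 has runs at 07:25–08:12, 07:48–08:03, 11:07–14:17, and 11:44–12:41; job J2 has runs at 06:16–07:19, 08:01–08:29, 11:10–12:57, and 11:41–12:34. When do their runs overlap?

08:01–08:12, 11:10–12:57

Merge the first list: 07:25–08:12, 11:07–14:17.
Merge the second list: 06:16–07:19, 08:01–08:29, 11:10–12:57.
07:25–08:12 meets the second set on 08:01–08:12.
11:07–14:17 meets the second set on 11:10–12:57.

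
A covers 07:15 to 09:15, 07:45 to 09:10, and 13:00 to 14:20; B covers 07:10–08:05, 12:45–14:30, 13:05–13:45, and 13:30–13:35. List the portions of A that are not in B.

Merge the first list: 07:15–09:15, 13:00–14:20.
Merge the second list: 07:10–08:05, 12:45–14:30.
07:15–09:15 \ B = 08:05–09:15.
13:00–14:20: entirely removed.

08:05–09:15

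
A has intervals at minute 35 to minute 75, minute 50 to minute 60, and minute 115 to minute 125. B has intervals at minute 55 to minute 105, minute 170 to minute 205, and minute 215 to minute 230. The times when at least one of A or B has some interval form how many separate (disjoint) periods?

A, merged: minute 35 to minute 75, minute 115 to minute 125.
A ∪ B = minute 35 to minute 105, minute 115 to minute 125, minute 170 to minute 205, minute 215 to minute 230.
That is 4 disjoint pieces.

4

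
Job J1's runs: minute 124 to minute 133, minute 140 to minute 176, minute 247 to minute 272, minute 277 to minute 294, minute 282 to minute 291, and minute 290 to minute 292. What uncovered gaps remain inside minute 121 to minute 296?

minute 121 to minute 124, minute 133 to minute 140, minute 176 to minute 247, minute 272 to minute 277, minute 294 to minute 296

Covered (merged): minute 124 to minute 133, minute 140 to minute 176, minute 247 to minute 272, minute 277 to minute 294.
Uncovered inside minute 121 to minute 296: minute 121 to minute 124, minute 133 to minute 140, minute 176 to minute 247, minute 272 to minute 277, minute 294 to minute 296.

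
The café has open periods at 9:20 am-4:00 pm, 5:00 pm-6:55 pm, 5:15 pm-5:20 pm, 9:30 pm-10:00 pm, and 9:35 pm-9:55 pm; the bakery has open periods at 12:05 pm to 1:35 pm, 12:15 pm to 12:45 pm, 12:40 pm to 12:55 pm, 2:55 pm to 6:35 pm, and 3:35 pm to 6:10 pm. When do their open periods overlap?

First set merges to 9:20 am-4:00 pm, 5:00 pm-6:55 pm, 9:30 pm-10:00 pm.
Second set merges to 12:05 pm-1:35 pm, 2:55 pm-6:35 pm.
9:20 am-4:00 pm overlaps B on 12:05 pm-1:35 pm, 2:55 pm-4:00 pm.
5:00 pm-6:55 pm overlaps B on 5:00 pm-6:35 pm.
9:30 pm-10:00 pm falls entirely outside B.

12:05 pm-1:35 pm, 2:55 pm-4:00 pm, 5:00 pm-6:35 pm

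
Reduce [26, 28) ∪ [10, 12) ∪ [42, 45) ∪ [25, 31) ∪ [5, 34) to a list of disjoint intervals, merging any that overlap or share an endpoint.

[5, 34) ∪ [42, 45)

Sort by start: [5, 34), [10, 12), [25, 31), [26, 28), [42, 45).
[10, 12) overlaps/touches [5, 34) → extend to [5, 34).
[25, 31) overlaps/touches [5, 34) → extend to [5, 34).
[26, 28) overlaps/touches [5, 34) → extend to [5, 34).
[42, 45) is disjoint → start new block.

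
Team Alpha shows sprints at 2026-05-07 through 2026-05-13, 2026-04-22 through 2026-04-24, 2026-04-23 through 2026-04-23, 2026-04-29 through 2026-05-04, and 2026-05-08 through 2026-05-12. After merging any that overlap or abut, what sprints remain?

2026-04-22 through 2026-04-24, 2026-04-29 through 2026-05-04, 2026-05-07 through 2026-05-13

Sort by start: 2026-04-22 through 2026-04-24, 2026-04-23 through 2026-04-23, 2026-04-29 through 2026-05-04, 2026-05-07 through 2026-05-13, 2026-05-08 through 2026-05-12.
2026-04-23 through 2026-04-23 overlaps/touches 2026-04-22 through 2026-04-24 → extend to 2026-04-22 through 2026-04-24.
2026-04-29 through 2026-05-04 is disjoint → start new block.
2026-05-07 through 2026-05-13 is disjoint → start new block.
2026-05-08 through 2026-05-12 overlaps/touches 2026-05-07 through 2026-05-13 → extend to 2026-05-07 through 2026-05-13.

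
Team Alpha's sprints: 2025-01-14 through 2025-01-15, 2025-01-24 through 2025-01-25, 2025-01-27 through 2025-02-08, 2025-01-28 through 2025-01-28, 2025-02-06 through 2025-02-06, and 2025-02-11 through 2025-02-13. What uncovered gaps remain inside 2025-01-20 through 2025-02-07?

2025-01-20 through 2025-01-23, 2025-01-26 through 2025-01-26

After merging, the occupied span is 2025-01-14 through 2025-01-15, 2025-01-24 through 2025-01-25, 2025-01-27 through 2025-02-08, 2025-02-11 through 2025-02-13.
Uncovered inside 2025-01-20 through 2025-02-07: 2025-01-20 through 2025-01-23, 2025-01-26 through 2025-01-26.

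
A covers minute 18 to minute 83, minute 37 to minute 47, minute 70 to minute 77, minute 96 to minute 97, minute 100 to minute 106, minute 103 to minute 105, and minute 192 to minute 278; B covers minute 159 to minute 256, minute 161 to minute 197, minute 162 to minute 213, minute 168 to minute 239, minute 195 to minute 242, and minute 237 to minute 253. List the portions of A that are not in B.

A, merged: minute 18 to minute 83, minute 96 to minute 97, minute 100 to minute 106, minute 192 to minute 278.
B, merged: minute 159 to minute 256.
minute 18 to minute 83: no B overlap → unchanged.
minute 96 to minute 97: no B overlap → unchanged.
minute 100 to minute 106: no B overlap → unchanged.
minute 192 to minute 278 minus B → minute 256 to minute 278.

minute 18 to minute 83, minute 96 to minute 97, minute 100 to minute 106, minute 256 to minute 278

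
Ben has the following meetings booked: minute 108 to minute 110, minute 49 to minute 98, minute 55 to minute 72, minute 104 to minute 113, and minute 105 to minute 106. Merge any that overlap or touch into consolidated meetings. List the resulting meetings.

Sort by start: minute 49 to minute 98, minute 55 to minute 72, minute 104 to minute 113, minute 105 to minute 106, minute 108 to minute 110.
minute 55 to minute 72 overlaps/touches minute 49 to minute 98 → extend to minute 49 to minute 98.
minute 104 to minute 113 is disjoint → start new block.
minute 105 to minute 106 overlaps/touches minute 104 to minute 113 → extend to minute 104 to minute 113.
minute 108 to minute 110 overlaps/touches minute 104 to minute 113 → extend to minute 104 to minute 113.

minute 49 to minute 98, minute 104 to minute 113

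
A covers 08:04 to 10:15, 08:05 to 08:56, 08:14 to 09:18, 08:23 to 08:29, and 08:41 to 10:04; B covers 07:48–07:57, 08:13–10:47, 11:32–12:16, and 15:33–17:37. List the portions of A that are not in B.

08:04–08:13

Merge the first list: 08:04–10:15.
08:04–10:15 with B removed leaves 08:04–08:13.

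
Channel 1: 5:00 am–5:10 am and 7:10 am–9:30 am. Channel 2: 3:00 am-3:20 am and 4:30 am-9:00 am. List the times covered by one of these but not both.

A but not B: 9:00 am-9:30 am.
B but not A: 3:00 am-3:20 am, 4:30 am-5:00 am, 5:10 am-7:10 am.
Combining gives A △ B.

3:00 am-3:20 am, 4:30 am-5:00 am, 5:10 am-7:10 am, 9:00 am-9:30 am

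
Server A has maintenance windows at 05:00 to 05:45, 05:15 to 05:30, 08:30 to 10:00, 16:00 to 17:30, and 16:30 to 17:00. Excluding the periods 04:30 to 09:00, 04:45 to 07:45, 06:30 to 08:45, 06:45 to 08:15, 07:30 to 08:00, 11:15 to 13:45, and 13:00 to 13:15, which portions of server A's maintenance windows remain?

09:00–10:00, 16:00–17:30

A, merged: 05:00–05:45, 08:30–10:00, 16:00–17:30.
B, merged: 04:30–09:00, 11:15–13:45.
05:00–05:45: fully covered by B → removed.
08:30–10:00 minus B → 09:00–10:00.
16:00–17:30: no B overlap → unchanged.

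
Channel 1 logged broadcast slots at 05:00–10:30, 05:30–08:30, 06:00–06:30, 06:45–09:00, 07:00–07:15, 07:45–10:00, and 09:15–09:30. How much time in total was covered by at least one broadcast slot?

Merged: 05:00–10:30.
Length: 5 h 30 min.

5 h 30 min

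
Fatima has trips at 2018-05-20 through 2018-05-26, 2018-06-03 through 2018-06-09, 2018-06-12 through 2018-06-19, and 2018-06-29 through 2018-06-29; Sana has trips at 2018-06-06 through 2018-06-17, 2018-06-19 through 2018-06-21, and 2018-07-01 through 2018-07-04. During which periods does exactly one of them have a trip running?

A \ B = 2018-05-20 through 2018-05-26, 2018-06-03 through 2018-06-05, 2018-06-18 through 2018-06-18, 2018-06-29 through 2018-06-29.
B \ A = 2018-06-10 through 2018-06-11, 2018-06-20 through 2018-06-21, 2018-07-01 through 2018-07-04.
Union of the two gives the symmetric difference.

2018-05-20 through 2018-05-26, 2018-06-03 through 2018-06-05, 2018-06-10 through 2018-06-11, 2018-06-18 through 2018-06-18, 2018-06-20 through 2018-06-21, 2018-06-29 through 2018-06-29, 2018-07-01 through 2018-07-04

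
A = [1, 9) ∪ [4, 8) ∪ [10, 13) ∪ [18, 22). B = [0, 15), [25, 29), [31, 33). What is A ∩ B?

First set merges to [1, 9), [10, 13), [18, 22).
[1, 9) meets the second set on [1, 9).
[10, 13) meets the second set on [10, 13).
[18, 22): no overlap with the second set.

[1, 9) ∪ [10, 13)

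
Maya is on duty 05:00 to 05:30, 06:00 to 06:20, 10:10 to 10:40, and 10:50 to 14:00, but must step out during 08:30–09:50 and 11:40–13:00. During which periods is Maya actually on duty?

05:00–05:30: no B overlap → unchanged.
06:00–06:20: no B overlap → unchanged.
10:10–10:40: no B overlap → unchanged.
10:50–14:00 minus B → 10:50–11:40, 13:00–14:00.

05:00–05:30, 06:00–06:20, 10:10–10:40, 10:50–11:40, 13:00–14:00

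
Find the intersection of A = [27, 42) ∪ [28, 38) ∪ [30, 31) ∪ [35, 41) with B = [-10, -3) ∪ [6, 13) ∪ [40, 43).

[40, 42)

Merge the first list: [27, 42).
[27, 42) ∩ B → [40, 42).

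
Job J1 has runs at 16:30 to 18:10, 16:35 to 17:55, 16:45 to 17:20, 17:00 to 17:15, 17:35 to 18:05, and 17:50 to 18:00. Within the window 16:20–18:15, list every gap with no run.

16:20–16:30, 18:10–18:15

Covered (merged): 16:30–18:10.
Uncovered inside 16:20–18:15: 16:20–16:30, 18:10–18:15.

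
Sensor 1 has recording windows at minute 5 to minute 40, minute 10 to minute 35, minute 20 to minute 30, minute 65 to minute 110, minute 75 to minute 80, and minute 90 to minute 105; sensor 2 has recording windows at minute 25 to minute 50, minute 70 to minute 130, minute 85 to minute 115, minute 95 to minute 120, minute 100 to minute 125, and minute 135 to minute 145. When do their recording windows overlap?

Merge the first list: minute 5 to minute 40, minute 65 to minute 110.
Merge the second list: minute 25 to minute 50, minute 70 to minute 130, minute 135 to minute 145.
minute 5 to minute 40 meets the second set on minute 25 to minute 40.
minute 65 to minute 110 meets the second set on minute 70 to minute 110.

minute 25 to minute 40, minute 70 to minute 110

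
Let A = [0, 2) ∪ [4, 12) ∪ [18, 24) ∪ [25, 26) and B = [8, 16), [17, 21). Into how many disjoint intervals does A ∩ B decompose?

A ∩ B = [8, 12), [18, 21).
That is 2 disjoint pieces.

2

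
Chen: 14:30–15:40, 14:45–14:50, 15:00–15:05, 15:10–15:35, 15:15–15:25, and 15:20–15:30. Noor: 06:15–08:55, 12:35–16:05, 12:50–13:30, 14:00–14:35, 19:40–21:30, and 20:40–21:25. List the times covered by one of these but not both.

A, merged: 14:30–15:40.
B, merged: 06:15–08:55, 12:35–16:05, 19:40–21:30.
A but not B: none.
B but not A: 06:15–08:55, 12:35–14:30, 15:40–16:05, 19:40–21:30.
Combining gives A △ B.

06:15–08:55, 12:35–14:30, 15:40–16:05, 19:40–21:30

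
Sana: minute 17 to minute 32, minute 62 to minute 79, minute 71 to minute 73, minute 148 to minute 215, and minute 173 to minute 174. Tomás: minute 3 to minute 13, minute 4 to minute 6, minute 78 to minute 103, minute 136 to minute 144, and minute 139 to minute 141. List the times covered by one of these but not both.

minute 3 to minute 13, minute 17 to minute 32, minute 62 to minute 78, minute 79 to minute 103, minute 136 to minute 144, minute 148 to minute 215

A, merged: minute 17 to minute 32, minute 62 to minute 79, minute 148 to minute 215.
B, merged: minute 3 to minute 13, minute 78 to minute 103, minute 136 to minute 144.
Only in the first: minute 17 to minute 32, minute 62 to minute 78, minute 148 to minute 215.
Only in the second: minute 3 to minute 13, minute 79 to minute 103, minute 136 to minute 144.
Together these are the periods covered by exactly one.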